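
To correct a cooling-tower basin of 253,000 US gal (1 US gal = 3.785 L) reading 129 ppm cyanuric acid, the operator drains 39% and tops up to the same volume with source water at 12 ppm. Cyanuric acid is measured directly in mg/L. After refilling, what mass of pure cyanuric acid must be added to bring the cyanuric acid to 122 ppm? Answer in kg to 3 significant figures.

37.0 kg

Volume: 253,000 US gal × 3.785 L/gal = 957,605 L.
After draining 39% and refilling: 129 × 0.61 + 12 × 0.39 = 83.37 ppm.
Deficit to target: 122 − 83.37 = 38.63 mg/L.
Mass: 38.63 mg/L × 957,605 L = 36,990 g cyanuric acid.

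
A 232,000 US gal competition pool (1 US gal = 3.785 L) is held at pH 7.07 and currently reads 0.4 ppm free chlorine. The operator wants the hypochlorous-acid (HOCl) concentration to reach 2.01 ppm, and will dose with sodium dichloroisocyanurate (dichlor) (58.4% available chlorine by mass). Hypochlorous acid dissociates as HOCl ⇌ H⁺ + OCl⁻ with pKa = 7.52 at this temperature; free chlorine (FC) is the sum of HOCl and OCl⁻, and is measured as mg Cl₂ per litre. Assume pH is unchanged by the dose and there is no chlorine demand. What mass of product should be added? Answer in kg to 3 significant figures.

3.49 kg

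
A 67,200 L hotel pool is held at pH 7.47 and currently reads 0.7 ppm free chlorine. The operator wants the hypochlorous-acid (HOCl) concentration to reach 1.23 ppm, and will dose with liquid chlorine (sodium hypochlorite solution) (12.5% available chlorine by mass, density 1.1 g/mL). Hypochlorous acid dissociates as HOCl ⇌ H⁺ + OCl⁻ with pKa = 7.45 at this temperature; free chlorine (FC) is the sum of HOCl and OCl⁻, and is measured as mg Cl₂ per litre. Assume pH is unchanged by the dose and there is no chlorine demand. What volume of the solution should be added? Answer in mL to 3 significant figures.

[OCl⁻]/[HOCl] = 10^(pH − pKa) = 10^(7.47 − 7.45) = 1.047; fraction as HOCl = 1/(1 + 1.047) = 0.4885.
Free chlorine required for 1.23 ppm HOCl: 1.23 / 0.4885 = 2.518 ppm.
FC to add: 2.518 − 0.7 = 1.818 mg/L as Cl₂.
Cl₂ equivalent: 1.818 mg/L × 67,200 L = 122.2 g.
Product at 12.5% available Cl: 122.2 / 0.125 = 977.3 g.
Volume: 977.3 g ÷ 1.1 g/mL = 888.5 mL.

888 mL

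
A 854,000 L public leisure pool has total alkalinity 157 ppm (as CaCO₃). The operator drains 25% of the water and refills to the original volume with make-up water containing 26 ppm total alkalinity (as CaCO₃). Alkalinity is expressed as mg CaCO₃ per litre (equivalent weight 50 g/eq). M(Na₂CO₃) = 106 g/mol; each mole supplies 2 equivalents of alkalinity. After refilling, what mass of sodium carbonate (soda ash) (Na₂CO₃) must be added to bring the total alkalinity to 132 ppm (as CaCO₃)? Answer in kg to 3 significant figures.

After draining 25% and refilling: 157 × 0.75 + 26 × 0.25 = 124.25 ppm.
Deficit to target: 132 − 124.25 = 7.75 mg/L.
As CaCO₃: 7.75 mg/L × 854,000 L = 6618 g; ÷ 50 g/eq ÷ 2 = 66.19 mol Na₂CO₃.
Mass: 66.19 × 106 = 7016 g.

7.02 kg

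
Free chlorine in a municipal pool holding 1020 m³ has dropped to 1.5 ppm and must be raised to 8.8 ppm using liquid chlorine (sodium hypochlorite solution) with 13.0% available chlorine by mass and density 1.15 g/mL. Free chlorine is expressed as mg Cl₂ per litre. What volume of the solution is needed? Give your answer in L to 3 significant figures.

49.8 L

Volume: 1020 m³ = 1,020,000 L.
Chlorine deficit: 8.8 − 1.5 = 7.3 ppm = 7.3 mg/L as Cl₂.
Cl₂ equivalent needed: 7.3 mg/L × 1,020,000 L = 7,446,000 mg = 7446 g.
Product at 13.0% available chlorine: 7446 / 0.13 = 57,280 g.
Volume at density 1.15 g/mL: 57,280 g ÷ 1.15 g/mL = 49,810 mL.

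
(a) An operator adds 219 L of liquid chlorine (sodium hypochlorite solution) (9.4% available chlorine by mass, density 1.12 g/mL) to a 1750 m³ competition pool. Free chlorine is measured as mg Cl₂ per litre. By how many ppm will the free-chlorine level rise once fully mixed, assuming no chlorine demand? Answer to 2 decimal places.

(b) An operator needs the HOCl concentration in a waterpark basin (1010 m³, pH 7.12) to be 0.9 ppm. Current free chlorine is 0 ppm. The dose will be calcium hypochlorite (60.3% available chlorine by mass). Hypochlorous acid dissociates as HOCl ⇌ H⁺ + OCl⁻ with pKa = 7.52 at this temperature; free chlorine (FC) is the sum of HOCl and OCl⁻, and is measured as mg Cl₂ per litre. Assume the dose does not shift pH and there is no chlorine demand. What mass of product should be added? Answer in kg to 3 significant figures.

(a) 13.18 ppm; (b) 2.11 kg

(a) Volume: 1750 m³ = 1,750,000 L.
(a) Mass of solution: 219 L × 1000 mL/L × 1.12 g/mL = 245,300 g.
(a) Available chlorine delivered: 245,300 g × 0.094 = 23,060 g as Cl₂.
(a) Concentration rise: 23,060 g / 1,750,000 L = 13.18 mg/L = 13.18 ppm.

(b) Volume: 1010 m³ = 1,010,000 L.
(b) [OCl⁻]/[HOCl] = 10^(pH − pKa) = 10^(7.12 − 7.52) = 0.3981; fraction as HOCl = 1/(1 + 0.3981) = 0.7153.
(b) Free chlorine required for 0.9 ppm HOCl: 0.9 / 0.7153 = 1.258 ppm.
(b) FC to add: 1.258 − 0 = 1.258 mg/L as Cl₂.
(b) Cl₂ equivalent: 1.258 mg/L × 1,010,000 L = 1271 g.
(b) Product at 60.3% available Cl: 1271 / 0.603 = 2108 g.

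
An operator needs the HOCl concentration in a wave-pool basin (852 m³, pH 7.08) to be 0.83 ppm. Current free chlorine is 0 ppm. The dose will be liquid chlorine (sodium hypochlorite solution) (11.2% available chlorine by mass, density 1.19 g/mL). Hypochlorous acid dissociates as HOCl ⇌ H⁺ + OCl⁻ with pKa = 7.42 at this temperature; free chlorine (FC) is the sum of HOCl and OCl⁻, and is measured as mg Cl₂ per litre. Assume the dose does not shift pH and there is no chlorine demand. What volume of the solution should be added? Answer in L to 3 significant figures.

Volume: 852 m³ = 852,000 L.
[OCl⁻]/[HOCl] = 10^(pH − pKa) = 10^(7.08 − 7.42) = 0.4571; fraction as HOCl = 1/(1 + 0.4571) = 0.6863.
Free chlorine required for 0.83 ppm HOCl: 0.83 / 0.6863 = 1.209 ppm.
FC to add: 1.209 − 0 = 1.209 mg/L as Cl₂.
Cl₂ equivalent: 1.209 mg/L × 852,000 L = 1030 g.
Product at 11.2% available Cl: 1030 / 0.112 = 9200 g.
Volume: 9200 g ÷ 1.19 g/mL = 7731 mL.

7.73 L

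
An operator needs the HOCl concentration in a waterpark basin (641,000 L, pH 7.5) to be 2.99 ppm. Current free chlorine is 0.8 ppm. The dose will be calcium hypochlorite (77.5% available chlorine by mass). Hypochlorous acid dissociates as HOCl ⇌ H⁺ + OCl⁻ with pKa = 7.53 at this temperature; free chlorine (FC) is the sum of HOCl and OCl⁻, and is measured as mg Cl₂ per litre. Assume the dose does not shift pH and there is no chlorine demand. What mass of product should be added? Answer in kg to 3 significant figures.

[OCl⁻]/[HOCl] = 10^(pH − pKa) = 10^(7.5 − 7.53) = 0.9333; fraction as HOCl = 1/(1 + 0.9333) = 0.5173.
Free chlorine required for 2.99 ppm HOCl: 2.99 / 0.5173 = 5.78 ppm.
FC to add: 5.78 − 0.8 = 4.98 mg/L as Cl₂.
Cl₂ equivalent: 4.98 mg/L × 641,000 L = 3192 g.
Product at 77.5% available Cl: 3192 / 0.775 = 4119 g.

4.12 kg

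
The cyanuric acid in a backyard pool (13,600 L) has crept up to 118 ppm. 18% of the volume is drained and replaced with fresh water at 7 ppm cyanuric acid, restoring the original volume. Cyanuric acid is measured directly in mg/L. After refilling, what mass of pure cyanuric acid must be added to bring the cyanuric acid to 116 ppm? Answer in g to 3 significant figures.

245 g

After draining 18% and refilling: 118 × 0.82 + 7 × 0.18 = 98.02 ppm.
Deficit to target: 116 − 98.02 = 17.98 mg/L.
Mass: 17.98 mg/L × 13,600 L = 244.5 g cyanuric acid.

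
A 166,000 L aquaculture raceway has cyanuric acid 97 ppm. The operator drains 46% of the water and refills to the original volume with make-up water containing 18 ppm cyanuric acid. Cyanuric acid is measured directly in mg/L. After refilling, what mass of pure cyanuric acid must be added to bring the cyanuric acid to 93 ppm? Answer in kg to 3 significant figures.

After draining 46% and refilling: 97 × 0.54 + 18 × 0.46 = 60.66 ppm.
Deficit to target: 93 − 60.66 = 32.34 mg/L.
Mass: 32.34 mg/L × 166,000 L = 5368 g cyanuric acid.

5.37 kg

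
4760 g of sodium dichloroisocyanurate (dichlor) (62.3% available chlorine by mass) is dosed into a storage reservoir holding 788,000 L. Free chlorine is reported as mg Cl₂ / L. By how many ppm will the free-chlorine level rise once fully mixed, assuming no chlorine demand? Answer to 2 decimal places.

3.76 ppm

Available chlorine delivered: 4760 g × 0.623 = 2965 g as Cl₂.
Concentration rise: 2965 g / 788,000 L = 3.763 mg/L = 3.76 ppm.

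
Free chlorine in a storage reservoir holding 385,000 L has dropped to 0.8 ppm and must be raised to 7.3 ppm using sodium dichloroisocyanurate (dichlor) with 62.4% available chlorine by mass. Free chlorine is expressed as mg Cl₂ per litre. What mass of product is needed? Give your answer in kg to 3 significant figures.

4.01 kg

Chlorine deficit: 7.3 − 0.8 = 6.5 ppm = 6.5 mg/L as Cl₂.
Cl₂ equivalent needed: 6.5 mg/L × 385,000 L = 2,502,000 mg = 2502 g.
Product at 62.4% available chlorine: 2502 / 0.624 = 4010 g.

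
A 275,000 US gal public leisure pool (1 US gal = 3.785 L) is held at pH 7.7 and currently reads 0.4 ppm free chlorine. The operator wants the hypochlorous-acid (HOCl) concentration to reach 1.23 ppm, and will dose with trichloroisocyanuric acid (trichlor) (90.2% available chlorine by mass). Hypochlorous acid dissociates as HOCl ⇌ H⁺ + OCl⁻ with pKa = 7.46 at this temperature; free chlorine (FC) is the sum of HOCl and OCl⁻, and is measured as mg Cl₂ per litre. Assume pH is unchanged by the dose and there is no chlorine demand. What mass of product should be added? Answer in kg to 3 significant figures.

3.42 kg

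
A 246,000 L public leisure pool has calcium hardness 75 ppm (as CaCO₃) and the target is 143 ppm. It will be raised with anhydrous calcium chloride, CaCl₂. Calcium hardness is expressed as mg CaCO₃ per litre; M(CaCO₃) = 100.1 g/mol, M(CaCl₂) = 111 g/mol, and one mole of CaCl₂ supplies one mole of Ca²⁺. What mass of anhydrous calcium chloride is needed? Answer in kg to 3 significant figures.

18.5 kg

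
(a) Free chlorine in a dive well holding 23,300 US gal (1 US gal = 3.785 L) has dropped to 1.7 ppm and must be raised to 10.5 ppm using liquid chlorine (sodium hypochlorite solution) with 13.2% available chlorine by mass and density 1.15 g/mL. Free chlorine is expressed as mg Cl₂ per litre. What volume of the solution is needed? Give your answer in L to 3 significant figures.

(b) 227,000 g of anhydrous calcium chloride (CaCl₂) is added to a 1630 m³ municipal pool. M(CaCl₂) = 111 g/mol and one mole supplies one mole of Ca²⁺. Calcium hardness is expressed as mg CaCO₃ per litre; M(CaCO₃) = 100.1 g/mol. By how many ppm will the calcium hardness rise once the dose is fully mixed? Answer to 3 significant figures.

(a) Volume: 23,300 US gal × 3.785 L/gal = 88,190 L.
(a) Chlorine deficit: 10.5 − 1.7 = 8.8 ppm = 8.8 mg/L as Cl₂.
(a) Cl₂ equivalent needed: 8.8 mg/L × 88,190 L = 776,100 mg = 776.1 g.
(a) Product at 13.2% available chlorine: 776.1 / 0.132 = 5879 g.
(a) Volume at density 1.15 g/mL: 5879 g ÷ 1.15 g/mL = 5112 mL.

(b) Volume: 1630 m³ = 1,630,000 L.
(b) Moles of Ca²⁺: 227,000 g ÷ 111 g/mol = 2045 mol.
(b) As CaCO₃: 2045 mol × 100.1 g/mol = 204,700 g.
(b) Rise: 204,700 g / 1,630,000 L × 1000 = 125.6 mg/L.

(a) 5.11 L; (b) 126 ppm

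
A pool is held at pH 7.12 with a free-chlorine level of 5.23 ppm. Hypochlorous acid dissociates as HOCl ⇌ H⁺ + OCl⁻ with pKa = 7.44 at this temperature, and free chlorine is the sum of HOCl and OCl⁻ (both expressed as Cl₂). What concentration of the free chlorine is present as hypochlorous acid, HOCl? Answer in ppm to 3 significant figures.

3.54 ppm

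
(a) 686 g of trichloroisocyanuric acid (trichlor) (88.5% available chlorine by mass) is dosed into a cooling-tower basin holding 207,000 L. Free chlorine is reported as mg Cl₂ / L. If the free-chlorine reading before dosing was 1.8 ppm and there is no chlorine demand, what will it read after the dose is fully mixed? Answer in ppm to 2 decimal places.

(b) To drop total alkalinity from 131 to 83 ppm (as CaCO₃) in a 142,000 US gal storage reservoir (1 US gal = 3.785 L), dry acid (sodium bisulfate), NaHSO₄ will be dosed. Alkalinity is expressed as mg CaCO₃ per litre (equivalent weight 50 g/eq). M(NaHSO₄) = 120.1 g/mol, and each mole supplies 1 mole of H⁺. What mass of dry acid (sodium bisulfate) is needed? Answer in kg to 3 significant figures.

(a) 4.73 ppm; (b) 62.0 kg

(a) Available chlorine delivered: 686 g × 0.885 = 607.1 g as Cl₂.
(a) Concentration rise: 607.1 g / 207,000 L = 2.933 mg/L = 2.93 ppm.
(a) Final FC: 1.8 + 2.93 = 4.73 ppm.

(b) Volume: 142,000 US gal × 3.785 L/gal = 537,470 L.
(b) Alkalinity to neutralize: (131 − 83) = 48 mg/L as CaCO₃ × 537,470 L = 25,800 g as CaCO₃.
(b) Equivalents of H⁺ required: 25,800 ÷ 50 g/eq = 516 eq = 516 mol NaHSO₄.
(b) Mass of NaHSO₄: 516 × 120.1 = 61,970 g.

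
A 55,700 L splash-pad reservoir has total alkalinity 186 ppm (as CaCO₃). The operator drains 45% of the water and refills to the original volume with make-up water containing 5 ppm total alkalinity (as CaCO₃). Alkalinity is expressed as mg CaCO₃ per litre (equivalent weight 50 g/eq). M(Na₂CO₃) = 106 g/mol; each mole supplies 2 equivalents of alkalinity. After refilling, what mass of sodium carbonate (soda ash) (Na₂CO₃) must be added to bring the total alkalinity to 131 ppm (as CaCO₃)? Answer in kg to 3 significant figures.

After draining 45% and refilling: 186 × 0.55 + 5 × 0.45 = 104.55 ppm.
Deficit to target: 131 − 104.55 = 26.45 mg/L.
As CaCO₃: 26.45 mg/L × 55,700 L = 1473 g; ÷ 50 g/eq ÷ 2 = 14.73 mol Na₂CO₃.
Mass: 14.73 × 106 = 1562 g.

1.56 kg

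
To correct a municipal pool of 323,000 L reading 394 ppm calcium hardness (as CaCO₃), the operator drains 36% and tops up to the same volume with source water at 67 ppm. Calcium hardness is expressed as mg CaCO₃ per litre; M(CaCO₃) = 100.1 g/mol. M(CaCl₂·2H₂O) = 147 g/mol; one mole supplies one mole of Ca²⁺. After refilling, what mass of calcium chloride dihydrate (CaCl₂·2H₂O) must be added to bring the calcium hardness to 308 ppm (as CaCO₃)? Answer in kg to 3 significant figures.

15.0 kg

After draining 36% and refilling: 394 × 0.64 + 67 × 0.36 = 276.28 ppm.
Deficit to target: 308 − 276.28 = 31.72 mg/L.
As CaCO₃: 31.72 mg/L × 323,000 L = 10,250 g; ÷ 100.1 = 102.4 mol Ca²⁺.
Mass: 102.4 × 147 = 15,050 g.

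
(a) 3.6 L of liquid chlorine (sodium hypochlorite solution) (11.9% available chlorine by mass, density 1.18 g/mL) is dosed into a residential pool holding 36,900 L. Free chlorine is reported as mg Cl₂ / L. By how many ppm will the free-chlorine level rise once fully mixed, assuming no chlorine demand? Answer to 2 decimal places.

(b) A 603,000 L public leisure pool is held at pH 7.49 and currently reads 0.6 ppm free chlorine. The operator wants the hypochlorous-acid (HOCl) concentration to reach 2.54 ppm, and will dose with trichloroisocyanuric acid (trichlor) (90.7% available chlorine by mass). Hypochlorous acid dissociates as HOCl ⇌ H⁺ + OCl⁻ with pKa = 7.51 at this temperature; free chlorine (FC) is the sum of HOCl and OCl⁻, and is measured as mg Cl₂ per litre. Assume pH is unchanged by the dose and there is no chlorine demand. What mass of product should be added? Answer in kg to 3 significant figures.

(a) 13.70 ppm; (b) 2.90 kg

(a) Mass of solution: 3.6 L × 1000 mL/L × 1.18 g/mL = 4248 g.
(a) Available chlorine delivered: 4248 g × 0.119 = 505.5 g as Cl₂.
(a) Concentration rise: 505.5 g / 36,900 L = 13.7 mg/L = 13.70 ppm.

(b) [OCl⁻]/[HOCl] = 10^(pH − pKa) = 10^(7.49 − 7.51) = 0.955; fraction as HOCl = 1/(1 + 0.955) = 0.5115.
(b) Free chlorine required for 2.54 ppm HOCl: 2.54 / 0.5115 = 4.966 ppm.
(b) FC to add: 4.966 − 0.6 = 4.366 mg/L as Cl₂.
(b) Cl₂ equivalent: 4.366 mg/L × 603,000 L = 2633 g.
(b) Product at 90.7% available Cl: 2633 / 0.907 = 2902 g.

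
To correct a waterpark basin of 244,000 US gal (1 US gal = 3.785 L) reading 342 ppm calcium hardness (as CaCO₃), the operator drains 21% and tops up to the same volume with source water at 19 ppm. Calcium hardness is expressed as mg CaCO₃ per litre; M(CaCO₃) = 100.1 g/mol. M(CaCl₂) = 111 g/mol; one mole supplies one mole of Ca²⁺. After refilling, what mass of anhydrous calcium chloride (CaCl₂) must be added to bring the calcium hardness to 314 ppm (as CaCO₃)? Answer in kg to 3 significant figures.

Volume: 244,000 US gal × 3.785 L/gal = 923,540 L.
After draining 21% and refilling: 342 × 0.79 + 19 × 0.21 = 274.17 ppm.
Deficit to target: 314 − 274.17 = 39.83 mg/L.
As CaCO₃: 39.83 mg/L × 923,540 L = 36,780 g; ÷ 100.1 = 367.5 mol Ca²⁺.
Mass: 367.5 × 111 = 40,790 g.

40.8 kg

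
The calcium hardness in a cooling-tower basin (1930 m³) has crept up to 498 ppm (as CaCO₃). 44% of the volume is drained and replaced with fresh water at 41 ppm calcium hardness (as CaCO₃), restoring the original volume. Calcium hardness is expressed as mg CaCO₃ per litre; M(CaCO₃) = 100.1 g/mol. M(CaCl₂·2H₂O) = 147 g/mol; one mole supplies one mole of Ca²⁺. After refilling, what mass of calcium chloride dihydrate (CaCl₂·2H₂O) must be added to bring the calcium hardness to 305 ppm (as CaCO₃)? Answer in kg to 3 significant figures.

Volume: 1930 m³ = 1,930,000 L.
After draining 44% and refilling: 498 × 0.56 + 41 × 0.44 = 296.92 ppm.
Deficit to target: 305 − 296.92 = 8.08 mg/L.
As CaCO₃: 8.08 mg/L × 1,930,000 L = 15,590 g; ÷ 100.1 = 155.8 mol Ca²⁺.
Mass: 155.8 × 147 = 22,900 g.

22.9 kg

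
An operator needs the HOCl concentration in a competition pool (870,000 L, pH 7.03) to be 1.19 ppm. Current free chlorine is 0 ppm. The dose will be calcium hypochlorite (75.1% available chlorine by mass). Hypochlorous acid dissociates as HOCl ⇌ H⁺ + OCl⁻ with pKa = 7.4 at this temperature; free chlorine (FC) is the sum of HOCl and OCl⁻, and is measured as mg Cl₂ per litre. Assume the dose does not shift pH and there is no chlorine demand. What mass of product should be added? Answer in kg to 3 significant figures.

1.97 kg

[OCl⁻]/[HOCl] = 10^(pH − pKa) = 10^(7.03 − 7.4) = 0.4266; fraction as HOCl = 1/(1 + 0.4266) = 0.701.
Free chlorine required for 1.19 ppm HOCl: 1.19 / 0.701 = 1.698 ppm.
FC to add: 1.698 − 0 = 1.698 mg/L as Cl₂.
Cl₂ equivalent: 1.698 mg/L × 870,000 L = 1477 g.
Product at 75.1% available Cl: 1477 / 0.751 = 1967 g.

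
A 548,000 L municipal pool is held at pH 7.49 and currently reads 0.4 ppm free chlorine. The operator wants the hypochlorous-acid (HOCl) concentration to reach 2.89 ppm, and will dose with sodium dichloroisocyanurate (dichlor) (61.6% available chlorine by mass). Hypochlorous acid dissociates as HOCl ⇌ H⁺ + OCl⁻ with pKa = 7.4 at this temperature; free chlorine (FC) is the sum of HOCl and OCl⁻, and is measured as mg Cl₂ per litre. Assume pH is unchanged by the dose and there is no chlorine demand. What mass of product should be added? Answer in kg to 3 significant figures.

[OCl⁻]/[HOCl] = 10^(pH − pKa) = 10^(7.49 − 7.4) = 1.23; fraction as HOCl = 1/(1 + 1.23) = 0.4484.
Free chlorine required for 2.89 ppm HOCl: 2.89 / 0.4484 = 6.445 ppm.
FC to add: 6.445 − 0.4 = 6.045 mg/L as Cl₂.
Cl₂ equivalent: 6.045 mg/L × 548,000 L = 3313 g.
Product at 61.6% available Cl: 3313 / 0.616 = 5378 g.

5.38 kg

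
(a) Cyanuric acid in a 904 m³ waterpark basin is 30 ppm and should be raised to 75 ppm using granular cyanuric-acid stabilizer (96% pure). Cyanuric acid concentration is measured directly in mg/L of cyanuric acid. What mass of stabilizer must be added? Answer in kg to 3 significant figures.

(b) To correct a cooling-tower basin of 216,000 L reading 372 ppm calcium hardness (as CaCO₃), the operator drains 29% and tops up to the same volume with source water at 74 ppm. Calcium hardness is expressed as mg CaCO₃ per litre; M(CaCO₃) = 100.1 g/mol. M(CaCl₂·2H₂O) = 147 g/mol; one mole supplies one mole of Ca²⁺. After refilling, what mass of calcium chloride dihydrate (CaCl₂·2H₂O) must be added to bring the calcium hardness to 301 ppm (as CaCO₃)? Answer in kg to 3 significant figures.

(a) 42.4 kg; (b) 4.89 kg

(a) Volume: 904 m³ = 904,000 L.
(a) CYA to add: (75 − 30) = 45 mg/L × 904,000 L = 40,680 g cyanuric acid.
(a) At 96% purity: 40,680 / 0.96 = 42,380 g product.

(b) After draining 29% and refilling: 372 × 0.71 + 74 × 0.29 = 285.58 ppm.
(b) Deficit to target: 301 − 285.58 = 15.42 mg/L.
(b) As CaCO₃: 15.42 mg/L × 216,000 L = 3331 g; ÷ 100.1 = 33.27 mol Ca²⁺.
(b) Mass: 33.27 × 147 = 4891 g.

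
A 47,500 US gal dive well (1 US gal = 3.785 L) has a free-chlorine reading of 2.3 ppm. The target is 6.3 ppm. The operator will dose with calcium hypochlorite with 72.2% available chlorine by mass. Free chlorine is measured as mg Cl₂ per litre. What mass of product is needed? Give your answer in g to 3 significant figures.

996 g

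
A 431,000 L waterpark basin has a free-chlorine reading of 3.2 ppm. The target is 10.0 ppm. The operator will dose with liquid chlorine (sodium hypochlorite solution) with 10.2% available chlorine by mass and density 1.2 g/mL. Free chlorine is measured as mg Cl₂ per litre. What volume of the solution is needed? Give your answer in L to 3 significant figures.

23.9 L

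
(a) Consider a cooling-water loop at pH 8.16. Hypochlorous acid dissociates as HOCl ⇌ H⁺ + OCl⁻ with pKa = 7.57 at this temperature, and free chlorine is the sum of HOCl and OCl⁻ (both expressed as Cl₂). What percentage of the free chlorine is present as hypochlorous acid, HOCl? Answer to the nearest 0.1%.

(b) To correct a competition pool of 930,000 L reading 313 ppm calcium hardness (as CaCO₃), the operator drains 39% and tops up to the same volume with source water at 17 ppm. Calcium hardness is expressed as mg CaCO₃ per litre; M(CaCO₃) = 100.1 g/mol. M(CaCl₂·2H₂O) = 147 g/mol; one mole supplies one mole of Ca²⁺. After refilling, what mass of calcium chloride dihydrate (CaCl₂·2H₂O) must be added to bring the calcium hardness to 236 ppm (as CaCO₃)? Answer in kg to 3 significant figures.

(a) [OCl⁻]/[HOCl] = 10^(pH − pKa) = 10^(8.16 − 7.57) = 10^0.59 = 3.89.
(a) Fraction as HOCl = 1 / (1 + 3.89) = 0.2045.

(b) After draining 39% and refilling: 313 × 0.61 + 17 × 0.39 = 197.56 ppm.
(b) Deficit to target: 236 − 197.56 = 38.44 mg/L.
(b) As CaCO₃: 38.44 mg/L × 930,000 L = 35,750 g; ÷ 100.1 = 357.1 mol Ca²⁺.
(b) Mass: 357.1 × 147 = 52,500 g.

(a) 20.4%; (b) 52.5 kg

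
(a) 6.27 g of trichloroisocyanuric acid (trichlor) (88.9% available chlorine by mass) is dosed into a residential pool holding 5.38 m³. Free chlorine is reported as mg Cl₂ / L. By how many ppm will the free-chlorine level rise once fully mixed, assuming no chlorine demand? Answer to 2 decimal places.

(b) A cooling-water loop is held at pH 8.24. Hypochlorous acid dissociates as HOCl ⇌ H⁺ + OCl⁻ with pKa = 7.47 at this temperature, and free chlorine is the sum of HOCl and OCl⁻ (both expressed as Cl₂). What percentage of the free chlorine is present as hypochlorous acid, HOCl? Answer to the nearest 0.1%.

(a) 1.04 ppm; (b) 14.5%

(a) Volume: 5.38 m³ = 5,380 L.
(a) Available chlorine delivered: 6.27 g × 0.889 = 5.574 g as Cl₂.
(a) Concentration rise: 5.574 g / 5,380 L = 1.036 mg/L = 1.04 ppm.

(b) [OCl⁻]/[HOCl] = 10^(pH − pKa) = 10^(8.24 − 7.47) = 10^0.77 = 5.888.
(b) Fraction as HOCl = 1 / (1 + 5.888) = 0.1452.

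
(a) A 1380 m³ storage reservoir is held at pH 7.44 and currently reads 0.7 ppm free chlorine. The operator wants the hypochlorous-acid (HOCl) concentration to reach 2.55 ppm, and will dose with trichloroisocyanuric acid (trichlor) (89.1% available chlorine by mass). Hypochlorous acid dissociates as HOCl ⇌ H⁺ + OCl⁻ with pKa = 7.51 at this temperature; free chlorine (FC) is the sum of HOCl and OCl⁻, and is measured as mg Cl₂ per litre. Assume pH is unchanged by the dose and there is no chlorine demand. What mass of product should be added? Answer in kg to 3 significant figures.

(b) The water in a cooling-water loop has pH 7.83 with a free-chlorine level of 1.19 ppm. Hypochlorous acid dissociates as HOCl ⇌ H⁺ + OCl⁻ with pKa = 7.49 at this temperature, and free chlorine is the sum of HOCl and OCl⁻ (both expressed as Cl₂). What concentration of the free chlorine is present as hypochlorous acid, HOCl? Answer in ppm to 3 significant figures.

(a) 6.23 kg; (b) 0.373 ppm

(a) Volume: 1380 m³ = 1,380,000 L.
(a) [OCl⁻]/[HOCl] = 10^(pH − pKa) = 10^(7.44 − 7.51) = 0.8511; fraction as HOCl = 1/(1 + 0.8511) = 0.5402.
(a) Free chlorine required for 2.55 ppm HOCl: 2.55 / 0.5402 = 4.72 ppm.
(a) FC to add: 4.72 − 0.7 = 4.02 mg/L as Cl₂.
(a) Cl₂ equivalent: 4.02 mg/L × 1,380,000 L = 5548 g.
(a) Product at 89.1% available Cl: 5548 / 0.891 = 6227 g.

(b) [OCl⁻]/[HOCl] = 10^(pH − pKa) = 10^(7.83 − 7.49) = 10^0.34 = 2.188.
(b) Fraction as HOCl = 1 / (1 + 2.188) = 0.3137.
(b) HOCl = 0.3137 × 1.19 ppm = 0.3733 ppm.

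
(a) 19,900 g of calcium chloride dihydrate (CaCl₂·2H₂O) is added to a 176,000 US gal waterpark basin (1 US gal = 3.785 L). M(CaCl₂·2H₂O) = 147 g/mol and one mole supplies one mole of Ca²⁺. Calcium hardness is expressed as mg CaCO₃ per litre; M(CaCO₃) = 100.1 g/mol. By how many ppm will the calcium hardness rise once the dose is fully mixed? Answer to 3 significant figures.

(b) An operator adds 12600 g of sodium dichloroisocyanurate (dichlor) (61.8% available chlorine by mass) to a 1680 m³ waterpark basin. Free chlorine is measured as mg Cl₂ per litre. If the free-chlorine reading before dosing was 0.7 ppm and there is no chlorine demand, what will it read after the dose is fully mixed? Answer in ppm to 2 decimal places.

(a) 20.3 ppm; (b) 5.33 ppm

(a) Volume: 176,000 US gal × 3.785 L/gal = 666,160 L.
(a) Moles of Ca²⁺: 19,900 g ÷ 147 g/mol = 135.4 mol.
(a) As CaCO₃: 135.4 mol × 100.1 g/mol = 13,550 g.
(a) Rise: 13,550 g / 666,160 L × 1000 = 20.34 mg/L.

(b) Volume: 1680 m³ = 1,680,000 L.
(b) Available chlorine delivered: 12,600 g × 0.618 = 7787 g as Cl₂.
(b) Concentration rise: 7787 g / 1,680,000 L = 4.635 mg/L = 4.63 ppm.
(b) Final FC: 0.7 + 4.63 = 5.33 ppm.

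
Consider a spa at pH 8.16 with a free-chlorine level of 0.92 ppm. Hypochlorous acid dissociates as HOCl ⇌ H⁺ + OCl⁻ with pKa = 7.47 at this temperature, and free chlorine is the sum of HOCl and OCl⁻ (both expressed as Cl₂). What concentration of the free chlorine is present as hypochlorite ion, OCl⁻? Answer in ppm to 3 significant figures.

[OCl⁻]/[HOCl] = 10^(pH − pKa) = 10^(8.16 − 7.47) = 10^0.69 = 4.898.
Fraction as HOCl = 1 / (1 + 4.898) = 0.1696.
OCl⁻ = (1 − 0.1696) × 0.92 ppm = 0.764 ppm.

0.764 ppm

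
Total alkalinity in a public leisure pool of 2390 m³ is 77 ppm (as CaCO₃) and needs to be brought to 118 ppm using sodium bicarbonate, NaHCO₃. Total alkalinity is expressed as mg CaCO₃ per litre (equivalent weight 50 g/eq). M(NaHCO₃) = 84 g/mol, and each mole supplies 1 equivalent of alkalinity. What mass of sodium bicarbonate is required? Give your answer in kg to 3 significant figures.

Volume: 2390 m³ = 2,390,000 L.
Alkalinity to add: (118 − 77) = 41 mg/L as CaCO₃ × 2,390,000 L = 97,990 g as CaCO₃.
Equivalents: 97,990 g ÷ 50 g/eq = 1960 eq.
NaHCO₃ supplies 1 eq per mole → 1960 mol.
Mass: 1960 mol × 84 g/mol = 164,600 g.

165 kg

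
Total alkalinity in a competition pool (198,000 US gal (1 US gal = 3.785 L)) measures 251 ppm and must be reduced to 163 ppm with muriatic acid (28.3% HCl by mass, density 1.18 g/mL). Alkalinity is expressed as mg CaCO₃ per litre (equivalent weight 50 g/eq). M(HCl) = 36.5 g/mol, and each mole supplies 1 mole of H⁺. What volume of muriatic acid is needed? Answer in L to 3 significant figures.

Volume: 198,000 US gal × 3.785 L/gal = 749,430 L.
Alkalinity to neutralize: (251 − 163) = 88 mg/L as CaCO₃ × 749,430 L = 65,950 g as CaCO₃.
Equivalents of H⁺ required: 65,950 ÷ 50 g/eq = 1319 eq = 1319 mol HCl.
Mass of HCl: 1319 × 36.5 = 48,140 g.
Mass of 28.3% solution: 48,140 / 0.283 = 170,100 g.
Volume: 170,100 g ÷ 1.18 g/mL = 144,200 mL.

144 L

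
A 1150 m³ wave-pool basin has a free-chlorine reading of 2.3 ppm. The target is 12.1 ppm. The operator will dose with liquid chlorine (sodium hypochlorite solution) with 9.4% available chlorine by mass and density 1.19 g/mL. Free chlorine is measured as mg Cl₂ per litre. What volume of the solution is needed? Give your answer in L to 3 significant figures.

Volume: 1150 m³ = 1,150,000 L.
Chlorine deficit: 12.1 − 2.3 = 9.8 ppm = 9.8 mg/L as Cl₂.
Cl₂ equivalent needed: 9.8 mg/L × 1,150,000 L = 11,270,000 mg = 11,270 g.
Product at 9.4% available chlorine: 11,270 / 0.094 = 119,900 g.
Volume at density 1.19 g/mL: 119,900 g ÷ 1.19 g/mL = 100,800 mL.

101 L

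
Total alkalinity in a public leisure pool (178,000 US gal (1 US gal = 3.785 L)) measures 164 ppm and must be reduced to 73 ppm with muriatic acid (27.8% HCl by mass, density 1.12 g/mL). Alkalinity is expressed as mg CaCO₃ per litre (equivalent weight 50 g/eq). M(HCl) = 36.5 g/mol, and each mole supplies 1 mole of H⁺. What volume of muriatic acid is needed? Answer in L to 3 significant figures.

Volume: 178,000 US gal × 3.785 L/gal = 673,730 L.
Alkalinity to neutralize: (164 − 73) = 91 mg/L as CaCO₃ × 673,730 L = 61,310 g as CaCO₃.
Equivalents of H⁺ required: 61,310 ÷ 50 g/eq = 1226 eq = 1226 mol HCl.
Mass of HCl: 1226 × 36.5 = 44,760 g.
Mass of 27.8% solution: 44,760 / 0.278 = 161,000 g.
Volume: 161,000 g ÷ 1.12 g/mL = 143,700 mL.

144 L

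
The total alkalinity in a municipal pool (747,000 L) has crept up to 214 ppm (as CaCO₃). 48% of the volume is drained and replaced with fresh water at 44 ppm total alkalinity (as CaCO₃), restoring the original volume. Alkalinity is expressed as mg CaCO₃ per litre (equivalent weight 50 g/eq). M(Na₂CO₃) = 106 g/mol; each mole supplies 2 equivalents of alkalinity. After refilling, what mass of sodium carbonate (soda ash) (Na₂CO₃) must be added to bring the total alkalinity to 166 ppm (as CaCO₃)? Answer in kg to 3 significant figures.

26.6 kg

After draining 48% and refilling: 214 × 0.52 + 44 × 0.48 = 132.4 ppm.
Deficit to target: 166 − 132.4 = 33.6 mg/L.
As CaCO₃: 33.6 mg/L × 747,000 L = 25,100 g; ÷ 50 g/eq ÷ 2 = 251 mol Na₂CO₃.
Mass: 251 × 106 = 26,610 g.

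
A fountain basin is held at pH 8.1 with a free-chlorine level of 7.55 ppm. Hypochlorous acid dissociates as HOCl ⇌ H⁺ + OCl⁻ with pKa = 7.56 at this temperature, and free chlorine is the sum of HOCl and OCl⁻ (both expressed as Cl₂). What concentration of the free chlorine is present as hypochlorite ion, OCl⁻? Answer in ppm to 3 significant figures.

[OCl⁻]/[HOCl] = 10^(pH − pKa) = 10^(8.1 − 7.56) = 10^0.54 = 3.467.
Fraction as HOCl = 1 / (1 + 3.467) = 0.2238.
OCl⁻ = (1 − 0.2238) × 7.55 ppm = 5.86 ppm.

5.86 ppm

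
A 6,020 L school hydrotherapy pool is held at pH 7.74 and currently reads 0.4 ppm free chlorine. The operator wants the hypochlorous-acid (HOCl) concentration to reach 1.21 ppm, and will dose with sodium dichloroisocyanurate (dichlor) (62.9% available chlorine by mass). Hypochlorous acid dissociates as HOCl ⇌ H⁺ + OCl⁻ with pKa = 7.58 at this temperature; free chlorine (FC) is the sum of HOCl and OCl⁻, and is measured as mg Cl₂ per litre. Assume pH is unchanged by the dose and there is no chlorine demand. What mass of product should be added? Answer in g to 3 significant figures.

24.5 g

[OCl⁻]/[HOCl] = 10^(pH − pKa) = 10^(7.74 − 7.58) = 1.445; fraction as HOCl = 1/(1 + 1.445) = 0.4089.
Free chlorine required for 1.21 ppm HOCl: 1.21 / 0.4089 = 2.959 ppm.
FC to add: 2.959 − 0.4 = 2.559 mg/L as Cl₂.
Cl₂ equivalent: 2.559 mg/L × 6,020 L = 15.41 g.
Product at 62.9% available Cl: 15.41 / 0.629 = 24.49 g.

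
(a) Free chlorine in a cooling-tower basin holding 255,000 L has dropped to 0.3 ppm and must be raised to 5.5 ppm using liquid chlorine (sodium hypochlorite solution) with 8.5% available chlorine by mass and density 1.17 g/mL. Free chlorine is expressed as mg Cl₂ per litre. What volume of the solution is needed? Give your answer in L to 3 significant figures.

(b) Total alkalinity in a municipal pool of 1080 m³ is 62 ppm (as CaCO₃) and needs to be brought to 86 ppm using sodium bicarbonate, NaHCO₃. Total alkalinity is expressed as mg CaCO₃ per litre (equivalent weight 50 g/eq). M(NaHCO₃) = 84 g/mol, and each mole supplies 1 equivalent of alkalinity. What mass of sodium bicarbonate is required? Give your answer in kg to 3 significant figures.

(a) 13.3 L; (b) 43.5 kg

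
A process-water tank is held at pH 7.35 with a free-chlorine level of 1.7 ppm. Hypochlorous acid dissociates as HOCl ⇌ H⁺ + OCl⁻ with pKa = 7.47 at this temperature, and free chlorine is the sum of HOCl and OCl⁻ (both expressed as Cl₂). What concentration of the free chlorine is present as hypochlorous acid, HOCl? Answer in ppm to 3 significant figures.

[OCl⁻]/[HOCl] = 10^(pH − pKa) = 10^(7.35 − 7.47) = 10^-0.12 = 0.7586.
Fraction as HOCl = 1 / (1 + 0.7586) = 0.5686.
HOCl = 0.5686 × 1.7 ppm = 0.9667 ppm.

0.967 ppm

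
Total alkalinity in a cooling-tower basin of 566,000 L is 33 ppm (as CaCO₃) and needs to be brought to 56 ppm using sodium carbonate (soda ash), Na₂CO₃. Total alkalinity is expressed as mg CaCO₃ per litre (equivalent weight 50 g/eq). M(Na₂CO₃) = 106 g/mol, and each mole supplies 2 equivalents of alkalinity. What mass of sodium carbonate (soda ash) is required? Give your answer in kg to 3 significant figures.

13.8 kg

Alkalinity to add: (56 − 33) = 23 mg/L as CaCO₃ × 566,000 L = 13,020 g as CaCO₃.
Equivalents: 13,020 g ÷ 50 g/eq = 260.4 eq.
Each mole of Na₂CO₃ supplies 2 eq, so 260.4 / 2 = 130.2 mol.
Mass: 130.2 mol × 106 g/mol = 13,800 g.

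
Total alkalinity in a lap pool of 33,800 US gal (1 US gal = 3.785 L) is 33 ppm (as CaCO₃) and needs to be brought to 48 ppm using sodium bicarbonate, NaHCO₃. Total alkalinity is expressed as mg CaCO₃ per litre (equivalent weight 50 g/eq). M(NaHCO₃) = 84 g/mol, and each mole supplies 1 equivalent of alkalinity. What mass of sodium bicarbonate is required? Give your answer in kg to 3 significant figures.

3.22 kg

Volume: 33,800 US gal × 3.785 L/gal = 127,933 L.
Alkalinity to add: (48 − 33) = 15 mg/L as CaCO₃ × 127,933 L = 1919 g as CaCO₃.
Equivalents: 1919 g ÷ 50 g/eq = 38.38 eq.
NaHCO₃ supplies 1 eq per mole → 38.38 mol.
Mass: 38.38 mol × 84 g/mol = 3224 g.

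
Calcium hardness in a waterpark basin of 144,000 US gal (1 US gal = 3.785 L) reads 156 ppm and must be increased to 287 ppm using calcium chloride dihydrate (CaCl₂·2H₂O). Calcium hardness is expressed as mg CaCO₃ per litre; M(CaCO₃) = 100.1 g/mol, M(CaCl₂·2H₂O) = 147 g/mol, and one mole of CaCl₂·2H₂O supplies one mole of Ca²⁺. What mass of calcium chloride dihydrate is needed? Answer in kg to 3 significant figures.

Volume: 144,000 US gal × 3.785 L/gal = 545,040 L.
Hardness to add: (287 − 156) = 131 mg/L as CaCO₃ × 545,040 L = 71,400 g as CaCO₃.
Moles of Ca²⁺ (1 mol Ca²⁺ ≡ 1 mol CaCO₃): 71,400 / 100.1 g/mol = 713.3 mol.
Mass of CaCl₂·2H₂O: 713.3 × 147 = 104,900 g.

105 kg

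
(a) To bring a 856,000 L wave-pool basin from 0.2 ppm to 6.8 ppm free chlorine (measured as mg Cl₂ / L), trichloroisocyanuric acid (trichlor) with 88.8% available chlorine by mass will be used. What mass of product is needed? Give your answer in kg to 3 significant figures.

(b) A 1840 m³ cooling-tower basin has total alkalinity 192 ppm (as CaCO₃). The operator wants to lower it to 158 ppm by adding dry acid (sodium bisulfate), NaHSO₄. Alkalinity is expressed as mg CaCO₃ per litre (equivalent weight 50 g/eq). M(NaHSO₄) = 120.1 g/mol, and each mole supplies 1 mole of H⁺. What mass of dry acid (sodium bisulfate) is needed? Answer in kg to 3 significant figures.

(a) 6.36 kg; (b) 150 kg

(a) Chlorine deficit: 6.8 − 0.2 = 6.6 ppm = 6.6 mg/L as Cl₂.
(a) Cl₂ equivalent needed: 6.6 mg/L × 856,000 L = 5,650,000 mg = 5650 g.
(a) Product at 88.8% available chlorine: 5650 / 0.888 = 6362 g.

(b) Volume: 1840 m³ = 1,840,000 L.
(b) Alkalinity to neutralize: (192 − 158) = 34 mg/L as CaCO₃ × 1,840,000 L = 62,560 g as CaCO₃.
(b) Equivalents of H⁺ required: 62,560 ÷ 50 g/eq = 1251 eq = 1251 mol NaHSO₄.
(b) Mass of NaHSO₄: 1251 × 120.1 = 150,300 g.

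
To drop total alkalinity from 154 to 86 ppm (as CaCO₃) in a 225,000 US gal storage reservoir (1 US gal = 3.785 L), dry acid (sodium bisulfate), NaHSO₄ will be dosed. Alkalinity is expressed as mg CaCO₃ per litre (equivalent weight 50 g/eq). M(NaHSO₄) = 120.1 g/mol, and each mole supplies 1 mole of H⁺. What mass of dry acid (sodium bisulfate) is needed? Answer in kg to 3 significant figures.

139 kg

Volume: 225,000 US gal × 3.785 L/gal = 851,625 L.
Alkalinity to neutralize: (154 − 86) = 68 mg/L as CaCO₃ × 851,625 L = 57,910 g as CaCO₃.
Equivalents of H⁺ required: 57,910 ÷ 50 g/eq = 1158 eq = 1158 mol NaHSO₄.
Mass of NaHSO₄: 1158 × 120.1 = 139,100 g.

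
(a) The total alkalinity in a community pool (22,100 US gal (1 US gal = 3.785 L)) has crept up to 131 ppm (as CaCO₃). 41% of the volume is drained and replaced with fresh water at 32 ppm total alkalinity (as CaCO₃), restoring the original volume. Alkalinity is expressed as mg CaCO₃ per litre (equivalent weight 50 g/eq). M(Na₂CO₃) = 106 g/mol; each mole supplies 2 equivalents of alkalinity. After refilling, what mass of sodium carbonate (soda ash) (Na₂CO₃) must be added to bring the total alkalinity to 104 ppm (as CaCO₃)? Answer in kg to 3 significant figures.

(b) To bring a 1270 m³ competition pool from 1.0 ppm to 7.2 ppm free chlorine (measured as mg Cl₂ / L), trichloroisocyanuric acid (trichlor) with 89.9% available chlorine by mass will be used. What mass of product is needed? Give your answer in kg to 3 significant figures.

(a) Volume: 22,100 US gal × 3.785 L/gal = 83,648 L.
(a) After draining 41% and refilling: 131 × 0.59 + 32 × 0.41 = 90.41 ppm.
(a) Deficit to target: 104 − 90.41 = 13.59 mg/L.
(a) As CaCO₃: 13.59 mg/L × 83,648 L = 1137 g; ÷ 50 g/eq ÷ 2 = 11.37 mol Na₂CO₃.
(a) Mass: 11.37 × 106 = 1205 g.

(b) Volume: 1270 m³ = 1,270,000 L.
(b) Chlorine deficit: 7.2 − 1.0 = 6.2 ppm = 6.2 mg/L as Cl₂.
(b) Cl₂ equivalent needed: 6.2 mg/L × 1,270,000 L = 7,874,000 mg = 7874 g.
(b) Product at 89.9% available chlorine: 7874 / 0.899 = 8759 g.

(a) 1.20 kg; (b) 8.76 kg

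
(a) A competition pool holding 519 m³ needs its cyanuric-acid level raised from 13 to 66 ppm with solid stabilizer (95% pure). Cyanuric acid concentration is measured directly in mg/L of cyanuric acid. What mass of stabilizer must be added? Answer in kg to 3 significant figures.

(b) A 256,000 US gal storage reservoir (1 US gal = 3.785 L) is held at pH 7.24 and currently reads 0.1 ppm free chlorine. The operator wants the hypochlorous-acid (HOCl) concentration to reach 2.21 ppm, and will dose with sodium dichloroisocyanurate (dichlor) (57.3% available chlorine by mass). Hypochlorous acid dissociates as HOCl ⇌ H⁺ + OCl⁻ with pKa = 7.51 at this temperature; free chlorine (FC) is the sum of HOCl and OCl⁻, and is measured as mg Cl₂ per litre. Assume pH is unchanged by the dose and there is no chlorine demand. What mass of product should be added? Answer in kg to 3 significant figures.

(a) Volume: 519 m³ = 519,000 L.
(a) CYA to add: (66 − 13) = 53 mg/L × 519,000 L = 27,510 g cyanuric acid.
(a) At 95% purity: 27,510 / 0.95 = 28,950 g product.

(b) Volume: 256,000 US gal × 3.785 L/gal = 968,960 L.
(b) [OCl⁻]/[HOCl] = 10^(pH − pKa) = 10^(7.24 − 7.51) = 0.537; fraction as HOCl = 1/(1 + 0.537) = 0.6506.
(b) Free chlorine required for 2.21 ppm HOCl: 2.21 / 0.6506 = 3.397 ppm.
(b) FC to add: 3.397 − 0.1 = 3.297 mg/L as Cl₂.
(b) Cl₂ equivalent: 3.297 mg/L × 968,960 L = 3195 g.
(b) Product at 57.3% available Cl: 3195 / 0.573 = 5575 g.

(a) 29.0 kg; (b) 5.58 kg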